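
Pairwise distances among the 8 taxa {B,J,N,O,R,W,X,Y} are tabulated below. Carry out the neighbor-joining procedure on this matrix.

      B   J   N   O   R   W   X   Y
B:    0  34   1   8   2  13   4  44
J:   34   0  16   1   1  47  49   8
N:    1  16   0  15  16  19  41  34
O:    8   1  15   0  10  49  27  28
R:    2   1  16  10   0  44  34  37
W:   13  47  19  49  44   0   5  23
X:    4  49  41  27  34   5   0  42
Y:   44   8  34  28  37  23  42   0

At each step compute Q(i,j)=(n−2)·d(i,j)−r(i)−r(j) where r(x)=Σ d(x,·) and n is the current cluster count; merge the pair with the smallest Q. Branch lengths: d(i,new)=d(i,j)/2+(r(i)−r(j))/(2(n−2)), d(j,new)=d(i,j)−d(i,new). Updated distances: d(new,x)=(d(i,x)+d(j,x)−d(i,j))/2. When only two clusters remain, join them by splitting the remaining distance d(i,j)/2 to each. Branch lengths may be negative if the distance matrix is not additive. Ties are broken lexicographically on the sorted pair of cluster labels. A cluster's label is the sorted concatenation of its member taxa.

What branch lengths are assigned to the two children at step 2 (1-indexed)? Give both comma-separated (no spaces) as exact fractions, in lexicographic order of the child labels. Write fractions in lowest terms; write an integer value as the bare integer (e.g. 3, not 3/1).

-71/20,231/20

step 1: merge (W,X) at d=5, Q=-372; branch lengths W→7/3, X→8/3; new cluster WX
  updated: d(B,WX)=6, d(J,WX)=91/2, d(N,WX)=55/2, d(O,WX)=71/2, d(R,WX)=73/2, d(WX,Y)=30
step 2: merge (J,Y) at d=8, Q=-493/2; branch lengths J→-71/20, Y→231/20; new cluster JY
  updated: d(B,JY)=35, d(JY,N)=21, d(JY,O)=21/2, d(JY,R)=15, d(JY,WX)=135/4
step 3: merge (B,WX) at d=6, Q=-669/4; branch lengths B→-253/32, WX→445/32; new cluster BWX
  updated: d(BWX,JY)=251/8, d(BWX,N)=45/4, d(BWX,O)=75/4, d(BWX,R)=65/4
step 4: merge (BWX,N) at d=45/4, Q=-857/8; branch lengths BWX→385/48, N→155/48; new cluster BNWX
  updated: d(BNWX,JY)=329/16, d(BNWX,O)=45/4, d(BNWX,R)=21/2
step 5: merge (BNWX,R) at d=21/2, Q=-909/16; branch lengths BNWX→445/64, R→227/64; new cluster BNRWX
  updated: d(BNRWX,JY)=401/32, d(BNRWX,O)=43/8
step 6: merge (BNRWX,JY) at d=401/32, Q=-909/32; branch lengths BNRWX→237/64, JY→565/64; new cluster BJNRWXY
  updated: d(BJNRWXY,O)=107/64
step 7: merge (BJNRWXY,O) at d=107/64; branch lengths BJNRWXY→107/128, O→107/128; new cluster BJNORWXY
final tree: (((((B:-253/32,(W:7/3,X:8/3):445/32):385/48,N:155/48):445/64,R:227/64):237/64,(J:-71/20,Y:231/20):565/64):107/128,O:107/128)
total length: 3517/64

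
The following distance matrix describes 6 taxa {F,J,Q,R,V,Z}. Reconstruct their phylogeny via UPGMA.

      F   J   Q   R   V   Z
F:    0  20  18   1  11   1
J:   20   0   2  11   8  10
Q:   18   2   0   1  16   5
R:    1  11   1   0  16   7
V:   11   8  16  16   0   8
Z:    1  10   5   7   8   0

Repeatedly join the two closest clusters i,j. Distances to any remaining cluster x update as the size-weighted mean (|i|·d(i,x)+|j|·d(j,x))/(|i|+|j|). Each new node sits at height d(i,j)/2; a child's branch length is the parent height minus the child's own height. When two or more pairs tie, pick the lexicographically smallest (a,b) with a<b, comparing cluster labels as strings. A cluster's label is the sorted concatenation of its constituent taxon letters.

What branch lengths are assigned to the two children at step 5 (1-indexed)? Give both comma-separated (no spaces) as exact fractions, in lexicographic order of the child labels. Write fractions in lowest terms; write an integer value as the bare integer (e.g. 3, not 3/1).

iteration 1: select F,R (d=1); attach at lengths (1/2, 1/2); label the merged cluster FR
  updated: d(FR,J)=31/2, d(FR,Q)=19/2, d(FR,V)=27/2, d(FR,Z)=4
iteration 2: select J,Q (d=2); attach at lengths (1, 1); label the merged cluster JQ
  updated: d(FR,JQ)=25/2, d(JQ,V)=12, d(JQ,Z)=15/2
iteration 3: select FR,Z (d=4); attach at lengths (3/2, 2); label the merged cluster FRZ
  updated: d(FRZ,JQ)=65/6, d(FRZ,V)=35/3
iteration 4: select FRZ,JQ (d=65/6); attach at lengths (41/12, 53/12); label the merged cluster FJQRZ
  updated: d(FJQRZ,V)=59/5
iteration 5: select FJQRZ,V (d=59/5); attach at lengths (29/60, 59/10); label the merged cluster FJQRVZ
final tree: ((((F:1/2,R:1/2):3/2,Z:2):41/12,(J:1,Q:1):53/12):29/60,V:59/10)
total length: 1243/60

29/60,59/10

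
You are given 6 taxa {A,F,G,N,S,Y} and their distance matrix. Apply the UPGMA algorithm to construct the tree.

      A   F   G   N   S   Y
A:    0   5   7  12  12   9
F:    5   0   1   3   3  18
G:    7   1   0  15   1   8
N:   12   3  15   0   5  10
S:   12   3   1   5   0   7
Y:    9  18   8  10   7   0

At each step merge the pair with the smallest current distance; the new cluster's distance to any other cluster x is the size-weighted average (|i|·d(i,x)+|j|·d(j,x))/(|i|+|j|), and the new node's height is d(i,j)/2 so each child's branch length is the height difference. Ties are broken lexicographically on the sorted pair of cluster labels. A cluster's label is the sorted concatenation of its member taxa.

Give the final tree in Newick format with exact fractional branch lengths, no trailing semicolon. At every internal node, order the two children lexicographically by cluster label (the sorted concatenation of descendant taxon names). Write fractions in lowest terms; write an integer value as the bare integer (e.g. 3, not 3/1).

step 1: merge (F,G) at d=1; branch lengths F→1/2, G→1/2; new cluster FG
  updated: d(A,FG)=6, d(FG,N)=9, d(FG,S)=2, d(FG,Y)=13
step 2: merge (FG,S) at d=2; branch lengths FG→1/2, S→1; new cluster FGS
  updated: d(A,FGS)=8, d(FGS,N)=23/3, d(FGS,Y)=11
step 3: merge (FGS,N) at d=23/3; branch lengths FGS→17/6, N→23/6; new cluster FGNS
  updated: d(A,FGNS)=9, d(FGNS,Y)=43/4
step 4: merge (A,FGNS) at d=9; branch lengths A→9/2, FGNS→2/3; new cluster AFGNS
  updated: d(AFGNS,Y)=52/5
step 5: merge (AFGNS,Y) at d=52/5; branch lengths AFGNS→7/10, Y→26/5; new cluster AFGNSY
final tree: ((A:9/2,(((F:1/2,G:1/2):1/2,S:1):17/6,N:23/6):2/3):7/10,Y:26/5)
total length: 607/30

((A:9/2,(((F:1/2,G:1/2):1/2,S:1):17/6,N:23/6):2/3):7/10,Y:26/5)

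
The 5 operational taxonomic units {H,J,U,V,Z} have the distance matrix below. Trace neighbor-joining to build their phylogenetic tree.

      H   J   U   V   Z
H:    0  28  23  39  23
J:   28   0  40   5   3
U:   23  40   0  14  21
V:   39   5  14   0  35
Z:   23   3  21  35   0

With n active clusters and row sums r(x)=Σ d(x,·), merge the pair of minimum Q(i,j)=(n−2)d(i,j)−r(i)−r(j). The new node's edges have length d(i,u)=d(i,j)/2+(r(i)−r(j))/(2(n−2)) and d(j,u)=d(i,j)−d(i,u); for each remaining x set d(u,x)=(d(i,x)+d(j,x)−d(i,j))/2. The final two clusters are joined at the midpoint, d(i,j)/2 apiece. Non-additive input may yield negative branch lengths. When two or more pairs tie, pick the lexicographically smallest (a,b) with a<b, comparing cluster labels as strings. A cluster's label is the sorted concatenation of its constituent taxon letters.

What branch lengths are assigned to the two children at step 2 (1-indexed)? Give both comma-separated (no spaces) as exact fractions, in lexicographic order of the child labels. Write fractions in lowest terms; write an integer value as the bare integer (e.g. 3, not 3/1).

step 1: merge (J,V) at d=5, Q=-154; branch lengths J→-1/3, V→16/3; new cluster JV
  updated: d(H,JV)=31, d(JV,U)=49/2, d(JV,Z)=33/2
step 2: merge (H,U) at d=23, Q=-199/2; branch lengths H→109/8, U→75/8; new cluster HU
  updated: d(HU,JV)=65/4, d(HU,Z)=21/2
step 3: merge (HU,JV) at d=65/4, Q=-173/4; branch lengths HU→41/8, JV→89/8; new cluster HJUV
  updated: d(HJUV,Z)=43/8
step 4: merge (HJUV,Z) at d=43/8; branch lengths HJUV→43/16, Z→43/16; new cluster HJUVZ
final tree: (((H:109/8,U:75/8):41/8,(J:-1/3,V:16/3):89/8):43/16,Z:43/16)
total length: 397/8

109/8,75/8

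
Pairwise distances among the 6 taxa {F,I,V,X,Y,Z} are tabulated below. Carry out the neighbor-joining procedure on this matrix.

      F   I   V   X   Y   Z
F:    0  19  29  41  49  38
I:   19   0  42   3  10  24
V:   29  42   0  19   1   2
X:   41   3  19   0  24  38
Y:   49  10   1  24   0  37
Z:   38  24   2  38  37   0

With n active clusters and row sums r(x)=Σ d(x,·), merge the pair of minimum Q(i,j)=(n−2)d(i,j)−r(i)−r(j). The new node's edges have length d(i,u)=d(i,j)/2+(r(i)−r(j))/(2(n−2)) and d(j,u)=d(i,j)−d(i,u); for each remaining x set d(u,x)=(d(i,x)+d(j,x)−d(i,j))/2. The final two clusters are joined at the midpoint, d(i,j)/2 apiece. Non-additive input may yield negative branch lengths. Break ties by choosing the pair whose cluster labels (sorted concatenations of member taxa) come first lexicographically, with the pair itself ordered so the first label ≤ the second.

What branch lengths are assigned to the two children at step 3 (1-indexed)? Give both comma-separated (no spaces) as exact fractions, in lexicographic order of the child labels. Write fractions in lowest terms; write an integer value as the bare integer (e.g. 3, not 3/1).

379/16,129/16

iteration 1: select V,Z (d=2, Q=-224); attach at lengths (-19/4, 27/4); label the merged cluster VZ
  updated: d(F,VZ)=65/2, d(I,VZ)=32, d(VZ,X)=55/2, d(VZ,Y)=18
iteration 2: select VZ,Y (d=18, Q=-157); attach at lengths (21/2, 15/2); label the merged cluster VYZ
  updated: d(F,VYZ)=127/4, d(I,VYZ)=12, d(VYZ,X)=67/4
iteration 3: select F,VYZ (d=127/4, Q=-355/4); attach at lengths (379/16, 129/16); label the merged cluster FVYZ
  updated: d(FVYZ,I)=-3/8, d(FVYZ,X)=13
iteration 4: select FVYZ,I (d=-3/8, Q=-125/8); attach at lengths (77/16, -83/16); label the merged cluster FIVYZ
  updated: d(FIVYZ,X)=131/16
iteration 5: select FIVYZ,X (d=131/16); attach at lengths (131/32, 131/32); label the merged cluster FIVXYZ
final tree: (((F:379/16,((V:-19/4,Z:27/4):21/2,Y:15/2):129/16):77/16,I:-83/16):131/32,X:131/32)
total length: 953/16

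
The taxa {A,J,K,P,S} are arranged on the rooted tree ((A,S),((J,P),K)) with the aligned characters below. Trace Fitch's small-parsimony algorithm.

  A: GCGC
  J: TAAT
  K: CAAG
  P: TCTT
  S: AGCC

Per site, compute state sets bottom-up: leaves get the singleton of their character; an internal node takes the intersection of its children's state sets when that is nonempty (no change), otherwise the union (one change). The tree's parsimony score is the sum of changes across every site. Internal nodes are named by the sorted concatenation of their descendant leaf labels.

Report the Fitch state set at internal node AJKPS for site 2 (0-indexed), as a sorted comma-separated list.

A,C,G

[col 0] AS: children A:{G}, S:{A} ∪→ {A,G}; cost 1
[col 0] JP: children J:{T}, P:{T} ∩→ {T}; cost 0
[col 0] JKP: children JP:{T}, K:{C} ∪→ {C,T}; cost 1
[col 0] AJKPS: children AS:{A,G}, JKP:{C,T} ∪→ {A,C,G,T}; cost 1
[col 1] AS: children A:{C}, S:{G} ∪→ {C,G}; cost 1
[col 1] JP: children J:{A}, P:{C} ∪→ {A,C}; cost 1
[col 1] JKP: children JP:{A,C}, K:{A} ∩→ {A}; cost 0
[col 1] AJKPS: children AS:{C,G}, JKP:{A} ∪→ {A,C,G}; cost 1
[col 2] AS: children A:{G}, S:{C} ∪→ {C,G}; cost 1
[col 2] JP: children J:{A}, P:{T} ∪→ {A,T}; cost 1
[col 2] JKP: children JP:{A,T}, K:{A} ∩→ {A}; cost 0
[col 2] AJKPS: children AS:{C,G}, JKP:{A} ∪→ {A,C,G}; cost 1
[col 3] AS: children A:{C}, S:{C} ∩→ {C}; cost 0
[col 3] JP: children J:{T}, P:{T} ∩→ {T}; cost 0
[col 3] JKP: children JP:{T}, K:{G} ∪→ {G,T}; cost 1
[col 3] AJKPS: children AS:{C}, JKP:{G,T} ∪→ {C,G,T}; cost 1
per-site changes: [3, 3, 3, 2]; total = 11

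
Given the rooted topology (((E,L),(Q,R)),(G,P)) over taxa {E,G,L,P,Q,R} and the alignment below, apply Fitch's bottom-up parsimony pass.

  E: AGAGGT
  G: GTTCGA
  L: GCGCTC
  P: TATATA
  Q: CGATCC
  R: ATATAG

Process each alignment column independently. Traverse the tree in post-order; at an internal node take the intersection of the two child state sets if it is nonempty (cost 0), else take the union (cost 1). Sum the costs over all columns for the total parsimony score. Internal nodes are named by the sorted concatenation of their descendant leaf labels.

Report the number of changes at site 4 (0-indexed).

[col 0] EL: children E:{A}, L:{G} ∪→ {A,G}; cost 1
[col 0] QR: children Q:{C}, R:{A} ∪→ {A,C}; cost 1
[col 0] ELQR: children EL:{A,G}, QR:{A,C} ∩→ {A}; cost 0
[col 0] GP: children G:{G}, P:{T} ∪→ {G,T}; cost 1
[col 0] EGLPQR: children ELQR:{A}, GP:{G,T} ∪→ {A,G,T}; cost 1
[col 1] EL: children E:{G}, L:{C} ∪→ {C,G}; cost 1
[col 1] QR: children Q:{G}, R:{T} ∪→ {G,T}; cost 1
[col 1] ELQR: children EL:{C,G}, QR:{G,T} ∩→ {G}; cost 0
[col 1] GP: children G:{T}, P:{A} ∪→ {A,T}; cost 1
[col 1] EGLPQR: children ELQR:{G}, GP:{A,T} ∪→ {A,G,T}; cost 1
[col 2] EL: children E:{A}, L:{G} ∪→ {A,G}; cost 1
[col 2] QR: children Q:{A}, R:{A} ∩→ {A}; cost 0
[col 2] ELQR: children EL:{A,G}, QR:{A} ∩→ {A}; cost 0
[col 2] GP: children G:{T}, P:{T} ∩→ {T}; cost 0
[col 2] EGLPQR: children ELQR:{A}, GP:{T} ∪→ {A,T}; cost 1
[col 3] EL: children E:{G}, L:{C} ∪→ {C,G}; cost 1
[col 3] QR: children Q:{T}, R:{T} ∩→ {T}; cost 0
[col 3] ELQR: children EL:{C,G}, QR:{T} ∪→ {C,G,T}; cost 1
[col 3] GP: children G:{C}, P:{A} ∪→ {A,C}; cost 1
[col 3] EGLPQR: children ELQR:{C,G,T}, GP:{A,C} ∩→ {C}; cost 0
[col 4] EL: children E:{G}, L:{T} ∪→ {G,T}; cost 1
[col 4] QR: children Q:{C}, R:{A} ∪→ {A,C}; cost 1
[col 4] ELQR: children EL:{G,T}, QR:{A,C} ∪→ {A,C,G,T}; cost 1
[col 4] GP: children G:{G}, P:{T} ∪→ {G,T}; cost 1
[col 4] EGLPQR: children ELQR:{A,C,G,T}, GP:{G,T} ∩→ {G,T}; cost 0
[col 5] EL: children E:{T}, L:{C} ∪→ {C,T}; cost 1
[col 5] QR: children Q:{C}, R:{G} ∪→ {C,G}; cost 1
[col 5] ELQR: children EL:{C,T}, QR:{C,G} ∩→ {C}; cost 0
[col 5] GP: children G:{A}, P:{A} ∩→ {A}; cost 0
[col 5] EGLPQR: children ELQR:{C}, GP:{A} ∪→ {A,C}; cost 1
per-site changes: [4, 4, 2, 3, 4, 3]; total = 20

4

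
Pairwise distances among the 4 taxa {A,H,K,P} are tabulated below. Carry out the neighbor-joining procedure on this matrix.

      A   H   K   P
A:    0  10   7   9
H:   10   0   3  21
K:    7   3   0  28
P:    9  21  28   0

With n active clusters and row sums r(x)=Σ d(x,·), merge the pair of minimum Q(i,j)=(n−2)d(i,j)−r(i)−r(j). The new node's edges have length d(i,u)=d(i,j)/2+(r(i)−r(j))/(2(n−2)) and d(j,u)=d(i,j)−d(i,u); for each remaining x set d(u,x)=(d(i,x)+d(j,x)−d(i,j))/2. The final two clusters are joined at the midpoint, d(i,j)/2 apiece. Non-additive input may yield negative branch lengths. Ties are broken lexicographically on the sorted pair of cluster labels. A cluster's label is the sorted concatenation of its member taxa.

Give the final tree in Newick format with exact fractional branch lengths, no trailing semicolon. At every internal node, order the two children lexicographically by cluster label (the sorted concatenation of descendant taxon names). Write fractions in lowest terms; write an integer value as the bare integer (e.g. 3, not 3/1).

1. join A+P (d=9, Q=-66) ⇒ AP; edges |A|=-7/2, |P|=25/2
  updated: d(AP,H)=11, d(AP,K)=13
2. join AP+H (d=11, Q=-27) ⇒ AHP; edges |AP|=21/2, |H|=1/2
  updated: d(AHP,K)=5/2
3. join AHP+K (d=5/2) ⇒ AHKP; edges |AHP|=5/4, |K|=5/4
final tree: (((A:-7/2,P:25/2):21/2,H:1/2):5/4,K:5/4)
total length: 45/2

(((A:-7/2,P:25/2):21/2,H:1/2):5/4,K:5/4)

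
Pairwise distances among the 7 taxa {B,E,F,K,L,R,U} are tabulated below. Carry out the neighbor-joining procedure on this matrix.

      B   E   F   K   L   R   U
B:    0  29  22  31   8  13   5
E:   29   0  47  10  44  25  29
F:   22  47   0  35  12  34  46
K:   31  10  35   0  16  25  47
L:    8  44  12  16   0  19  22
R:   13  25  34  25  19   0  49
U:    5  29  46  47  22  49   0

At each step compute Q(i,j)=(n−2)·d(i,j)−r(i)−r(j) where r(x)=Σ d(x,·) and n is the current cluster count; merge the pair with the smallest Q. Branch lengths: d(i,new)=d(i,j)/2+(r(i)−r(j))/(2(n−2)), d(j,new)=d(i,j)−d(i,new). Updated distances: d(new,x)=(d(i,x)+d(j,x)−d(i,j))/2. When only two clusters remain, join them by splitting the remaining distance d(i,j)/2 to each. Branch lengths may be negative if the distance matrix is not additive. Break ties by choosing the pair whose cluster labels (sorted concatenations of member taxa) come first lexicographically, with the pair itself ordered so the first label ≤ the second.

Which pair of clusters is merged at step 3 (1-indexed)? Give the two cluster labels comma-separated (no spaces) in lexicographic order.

iteration 1: select E,K (d=10, Q=-298); attach at lengths (7, 3); label the merged cluster EK
  updated: d(B,EK)=25, d(EK,F)=36, d(EK,L)=25, d(EK,R)=20, d(EK,U)=33
iteration 2: select B,U (d=5, Q=-208); attach at lengths (-31/4, 51/4); label the merged cluster BU
  updated: d(BU,EK)=53/2, d(BU,F)=63/2, d(BU,L)=25/2, d(BU,R)=57/2
iteration 3: select EK,R (d=20, Q=-149); attach at lengths (11, 9); label the merged cluster EKR
  updated: d(BU,EKR)=35/2, d(EKR,F)=25, d(EKR,L)=12
iteration 4: select BU,EKR (d=35/2, Q=-81); attach at lengths (21/2, 7); label the merged cluster BEKRU
  updated: d(BEKRU,F)=39/2, d(BEKRU,L)=7/2
iteration 5: select BEKRU,F (d=39/2, Q=-35); attach at lengths (11/2, 14); label the merged cluster BEFKRU
  updated: d(BEFKRU,L)=-2
iteration 6: select BEFKRU,L (d=-2); attach at lengths (-1, -1); label the merged cluster BEFKLRU
final tree: ((((B:-31/4,U:51/4):21/2,((E:7,K:3):11,R:9):7):11/2,F:14):-1,L:-1)
total length: 70

EK,R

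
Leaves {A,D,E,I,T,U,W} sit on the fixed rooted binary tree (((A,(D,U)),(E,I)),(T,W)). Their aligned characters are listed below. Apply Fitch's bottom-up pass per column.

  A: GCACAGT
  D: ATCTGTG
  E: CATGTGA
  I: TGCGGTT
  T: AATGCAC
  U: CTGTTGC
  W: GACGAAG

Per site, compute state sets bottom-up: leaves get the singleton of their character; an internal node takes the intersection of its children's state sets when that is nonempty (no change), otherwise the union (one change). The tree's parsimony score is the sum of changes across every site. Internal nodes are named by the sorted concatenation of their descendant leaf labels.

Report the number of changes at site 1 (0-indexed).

site 0, node DU: D={A} ∪ U={C} → {A,C} (+1)
site 0, node ADU: A={G} ∪ DU={A,C} → {A,C,G} (+1)
site 0, node EI: E={C} ∪ I={T} → {C,T} (+1)
site 0, node ADEIU: ADU={A,C,G} ∩ EI={C,T} → {C} (+0)
site 0, node TW: T={A} ∪ W={G} → {A,G} (+1)
site 0, node ADEITUW: ADEIU={C} ∪ TW={A,G} → {A,C,G} (+1)
site 1, node DU: D={T} ∩ U={T} → {T} (+0)
site 1, node ADU: A={C} ∪ DU={T} → {C,T} (+1)
site 1, node EI: E={A} ∪ I={G} → {A,G} (+1)
site 1, node ADEIU: ADU={C,T} ∪ EI={A,G} → {A,C,G,T} (+1)
site 1, node TW: T={A} ∩ W={A} → {A} (+0)
site 1, node ADEITUW: ADEIU={A,C,G,T} ∩ TW={A} → {A} (+0)
site 2, node DU: D={C} ∪ U={G} → {C,G} (+1)
site 2, node ADU: A={A} ∪ DU={C,G} → {A,C,G} (+1)
site 2, node EI: E={T} ∪ I={C} → {C,T} (+1)
site 2, node ADEIU: ADU={A,C,G} ∩ EI={C,T} → {C} (+0)
site 2, node TW: T={T} ∪ W={C} → {C,T} (+1)
site 2, node ADEITUW: ADEIU={C} ∩ TW={C,T} → {C} (+0)
site 3, node DU: D={T} ∩ U={T} → {T} (+0)
site 3, node ADU: A={C} ∪ DU={T} → {C,T} (+1)
site 3, node EI: E={G} ∩ I={G} → {G} (+0)
site 3, node ADEIU: ADU={C,T} ∪ EI={G} → {C,G,T} (+1)
site 3, node TW: T={G} ∩ W={G} → {G} (+0)
site 3, node ADEITUW: ADEIU={C,G,T} ∩ TW={G} → {G} (+0)
site 4, node DU: D={G} ∪ U={T} → {G,T} (+1)
site 4, node ADU: A={A} ∪ DU={G,T} → {A,G,T} (+1)
site 4, node EI: E={T} ∪ I={G} → {G,T} (+1)
site 4, node ADEIU: ADU={A,G,T} ∩ EI={G,T} → {G,T} (+0)
site 4, node TW: T={C} ∪ W={A} → {A,C} (+1)
site 4, node ADEITUW: ADEIU={G,T} ∪ TW={A,C} → {A,C,G,T} (+1)
site 5, node DU: D={T} ∪ U={G} → {G,T} (+1)
site 5, node ADU: A={G} ∩ DU={G,T} → {G} (+0)
site 5, node EI: E={G} ∪ I={T} → {G,T} (+1)
site 5, node ADEIU: ADU={G} ∩ EI={G,T} → {G} (+0)
site 5, node TW: T={A} ∩ W={A} → {A} (+0)
site 5, node ADEITUW: ADEIU={G} ∪ TW={A} → {A,G} (+1)
site 6, node DU: D={G} ∪ U={C} → {C,G} (+1)
site 6, node ADU: A={T} ∪ DU={C,G} → {C,G,T} (+1)
site 6, node EI: E={A} ∪ I={T} → {A,T} (+1)
site 6, node ADEIU: ADU={C,G,T} ∩ EI={A,T} → {T} (+0)
site 6, node TW: T={C} ∪ W={G} → {C,G} (+1)
site 6, node ADEITUW: ADEIU={T} ∪ TW={C,G} → {C,G,T} (+1)
per-site changes: [5, 3, 4, 2, 5, 3, 5]; total = 27

3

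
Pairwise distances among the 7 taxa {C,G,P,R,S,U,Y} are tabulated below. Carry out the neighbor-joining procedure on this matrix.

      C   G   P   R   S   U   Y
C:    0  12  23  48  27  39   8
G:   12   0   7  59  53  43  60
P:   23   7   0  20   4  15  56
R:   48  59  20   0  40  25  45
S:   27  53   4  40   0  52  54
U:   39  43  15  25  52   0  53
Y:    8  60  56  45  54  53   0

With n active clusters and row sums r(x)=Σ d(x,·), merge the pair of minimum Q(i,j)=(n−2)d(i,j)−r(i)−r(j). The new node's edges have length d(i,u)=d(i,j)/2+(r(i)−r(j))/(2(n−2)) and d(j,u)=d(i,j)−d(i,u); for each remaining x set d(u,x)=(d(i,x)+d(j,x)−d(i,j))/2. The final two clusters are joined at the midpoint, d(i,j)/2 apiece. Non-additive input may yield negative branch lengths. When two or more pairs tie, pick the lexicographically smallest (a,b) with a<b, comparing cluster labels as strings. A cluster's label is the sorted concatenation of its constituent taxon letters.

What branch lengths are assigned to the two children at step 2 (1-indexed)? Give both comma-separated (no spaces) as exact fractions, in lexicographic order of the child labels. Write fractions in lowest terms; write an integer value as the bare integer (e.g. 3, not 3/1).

219/16,181/16

1. join C+Y (d=8, Q=-393) ⇒ CY; edges |C|=-79/10, |Y|=159/10
  updated: d(CY,G)=32, d(CY,P)=71/2, d(CY,R)=85/2, d(CY,S)=73/2, d(CY,U)=42
2. join R+U (d=25, Q=-527/2) ⇒ RU; edges |R|=219/16, |U|=181/16
  updated: d(CY,RU)=119/4, d(G,RU)=77/2, d(P,RU)=5, d(RU,S)=67/2
3. join CY+G (d=32, Q=-673/4) ⇒ CGY; edges |CY|=397/24, |G|=371/24
  updated: d(CGY,P)=21/4, d(CGY,RU)=145/8, d(CGY,S)=115/4
4. join CGY+RU (d=145/8, Q=-145/2) ⇒ CGRUY; edges |CGY|=127/16, |RU|=163/16
  updated: d(CGRUY,P)=-63/16, d(CGRUY,S)=353/16
5. join CGRUY+P (d=-63/16, Q=-177/8) ⇒ CGPRUY; edges |CGRUY|=113/16, |P|=-11
  updated: d(CGPRUY,S)=15
6. join CGPRUY+S (d=15) ⇒ CGPRSUY; edges |CGPRUY|=15/2, |S|=15/2
final tree: (((((C:-79/10,Y:159/10):397/24,G:371/24):127/16,(R:219/16,U:181/16):163/16):113/16,P:-11):15/2,S:15/2)
total length: 1507/16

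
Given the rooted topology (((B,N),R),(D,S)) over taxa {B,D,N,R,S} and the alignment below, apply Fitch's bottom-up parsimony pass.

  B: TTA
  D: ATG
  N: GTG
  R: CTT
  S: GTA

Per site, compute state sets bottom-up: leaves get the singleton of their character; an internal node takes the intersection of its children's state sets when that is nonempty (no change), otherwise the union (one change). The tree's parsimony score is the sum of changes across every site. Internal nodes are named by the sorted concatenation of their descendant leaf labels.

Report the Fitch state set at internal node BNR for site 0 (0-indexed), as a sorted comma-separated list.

C,G,T

[col 0] BN: children B:{T}, N:{G} ∪→ {G,T}; cost 1
[col 0] BNR: children BN:{G,T}, R:{C} ∪→ {C,G,T}; cost 1
[col 0] DS: children D:{A}, S:{G} ∪→ {A,G}; cost 1
[col 0] BDNRS: children BNR:{C,G,T}, DS:{A,G} ∩→ {G}; cost 0
[col 1] BN: children B:{T}, N:{T} ∩→ {T}; cost 0
[col 1] BNR: children BN:{T}, R:{T} ∩→ {T}; cost 0
[col 1] DS: children D:{T}, S:{T} ∩→ {T}; cost 0
[col 1] BDNRS: children BNR:{T}, DS:{T} ∩→ {T}; cost 0
[col 2] BN: children B:{A}, N:{G} ∪→ {A,G}; cost 1
[col 2] BNR: children BN:{A,G}, R:{T} ∪→ {A,G,T}; cost 1
[col 2] DS: children D:{G}, S:{A} ∪→ {A,G}; cost 1
[col 2] BDNRS: children BNR:{A,G,T}, DS:{A,G} ∩→ {A,G}; cost 0
per-site changes: [3, 0, 3]; total = 6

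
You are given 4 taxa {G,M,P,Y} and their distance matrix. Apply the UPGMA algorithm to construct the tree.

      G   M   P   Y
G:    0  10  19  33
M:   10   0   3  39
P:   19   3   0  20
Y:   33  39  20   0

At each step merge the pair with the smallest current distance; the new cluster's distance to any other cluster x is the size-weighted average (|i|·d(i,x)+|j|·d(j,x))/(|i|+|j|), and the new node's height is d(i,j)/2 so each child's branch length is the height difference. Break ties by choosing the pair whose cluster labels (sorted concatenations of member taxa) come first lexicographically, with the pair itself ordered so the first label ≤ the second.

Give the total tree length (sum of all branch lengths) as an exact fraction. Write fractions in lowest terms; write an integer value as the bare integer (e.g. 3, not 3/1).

473/12

step 1: merge (M,P) at d=3; branch lengths M→3/2, P→3/2; new cluster MP
  updated: d(G,MP)=29/2, d(MP,Y)=59/2
step 2: merge (G,MP) at d=29/2; branch lengths G→29/4, MP→23/4; new cluster GMP
  updated: d(GMP,Y)=92/3
step 3: merge (GMP,Y) at d=92/3; branch lengths GMP→97/12, Y→46/3; new cluster GMPY
final tree: ((G:29/4,(M:3/2,P:3/2):23/4):97/12,Y:46/3)
total length: 473/12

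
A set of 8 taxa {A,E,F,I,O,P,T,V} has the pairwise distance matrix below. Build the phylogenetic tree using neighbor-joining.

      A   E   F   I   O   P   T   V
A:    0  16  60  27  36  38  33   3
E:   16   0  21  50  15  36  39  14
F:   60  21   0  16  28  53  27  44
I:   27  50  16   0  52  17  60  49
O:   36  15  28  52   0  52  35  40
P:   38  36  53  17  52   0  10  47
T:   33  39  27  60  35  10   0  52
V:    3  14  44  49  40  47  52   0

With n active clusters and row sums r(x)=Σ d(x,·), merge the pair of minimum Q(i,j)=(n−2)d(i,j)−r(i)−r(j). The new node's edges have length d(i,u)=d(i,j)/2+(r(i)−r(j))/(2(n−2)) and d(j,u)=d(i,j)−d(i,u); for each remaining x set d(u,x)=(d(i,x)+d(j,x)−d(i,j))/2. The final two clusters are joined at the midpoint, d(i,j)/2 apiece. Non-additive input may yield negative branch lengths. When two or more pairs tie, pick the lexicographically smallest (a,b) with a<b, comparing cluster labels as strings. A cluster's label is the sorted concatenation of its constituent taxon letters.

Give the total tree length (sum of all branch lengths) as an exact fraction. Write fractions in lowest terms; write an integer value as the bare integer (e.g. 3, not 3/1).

iteration 1: select P,T (d=10, Q=-449); attach at lengths (19/4, 21/4); label the merged cluster PT
  updated: d(A,PT)=61/2, d(E,PT)=65/2, d(F,PT)=35, d(I,PT)=67/2, d(O,PT)=77/2, d(PT,V)=89/2
iteration 2: select A,V (d=3, Q=-352); attach at lengths (-7/10, 37/10); label the merged cluster AV
  updated: d(AV,E)=27/2, d(AV,F)=101/2, d(AV,I)=73/2, d(AV,O)=73/2, d(AV,PT)=36
iteration 3: select F,I (d=16, Q=-549/2); attach at lengths (53/16, 203/16); label the merged cluster FI
  updated: d(AV,FI)=71/2, d(E,FI)=55/2, d(FI,O)=32, d(FI,PT)=105/4
iteration 4: select FI,PT (d=105/4, Q=-703/4); attach at lengths (89/8, 121/8); label the merged cluster FIPT
  updated: d(AV,FIPT)=181/8, d(E,FIPT)=135/8, d(FIPT,O)=177/8
iteration 5: select AV,E (d=27/2, Q=-91); attach at lengths (217/16, -1/16); label the merged cluster AEV
  updated: d(AEV,FIPT)=13, d(AEV,O)=19
iteration 6: select AEV,FIPT (d=13, Q=-433/8); attach at lengths (79/16, 129/16); label the merged cluster AEFIPTV
  updated: d(AEFIPTV,O)=225/16
iteration 7: select AEFIPTV,O (d=225/16); attach at lengths (225/32, 225/32); label the merged cluster AEFIOPTV
final tree: ((((A:-7/10,V:37/10):217/16,E:-1/16):79/16,((F:53/16,I:203/16):89/8,(P:19/4,T:21/4):121/8):129/16):225/32,O:225/32)
total length: 1533/16

1533/16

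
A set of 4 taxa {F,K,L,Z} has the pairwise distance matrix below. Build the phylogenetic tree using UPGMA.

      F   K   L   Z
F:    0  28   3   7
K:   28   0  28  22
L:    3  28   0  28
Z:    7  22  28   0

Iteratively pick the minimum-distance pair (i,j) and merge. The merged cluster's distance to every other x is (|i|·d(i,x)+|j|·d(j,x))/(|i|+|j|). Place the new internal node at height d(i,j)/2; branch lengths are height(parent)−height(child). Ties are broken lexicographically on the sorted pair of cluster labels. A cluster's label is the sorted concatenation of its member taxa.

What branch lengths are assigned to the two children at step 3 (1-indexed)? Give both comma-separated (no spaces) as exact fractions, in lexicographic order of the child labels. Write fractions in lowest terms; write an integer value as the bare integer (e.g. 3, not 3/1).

iteration 1: select F,L (d=3); attach at lengths (3/2, 3/2); label the merged cluster FL
  updated: d(FL,K)=28, d(FL,Z)=35/2
iteration 2: select FL,Z (d=35/2); attach at lengths (29/4, 35/4); label the merged cluster FLZ
  updated: d(FLZ,K)=26
iteration 3: select FLZ,K (d=26); attach at lengths (17/4, 13); label the merged cluster FKLZ
final tree: (((F:3/2,L:3/2):29/4,Z:35/4):17/4,K:13)
total length: 145/4

17/4,13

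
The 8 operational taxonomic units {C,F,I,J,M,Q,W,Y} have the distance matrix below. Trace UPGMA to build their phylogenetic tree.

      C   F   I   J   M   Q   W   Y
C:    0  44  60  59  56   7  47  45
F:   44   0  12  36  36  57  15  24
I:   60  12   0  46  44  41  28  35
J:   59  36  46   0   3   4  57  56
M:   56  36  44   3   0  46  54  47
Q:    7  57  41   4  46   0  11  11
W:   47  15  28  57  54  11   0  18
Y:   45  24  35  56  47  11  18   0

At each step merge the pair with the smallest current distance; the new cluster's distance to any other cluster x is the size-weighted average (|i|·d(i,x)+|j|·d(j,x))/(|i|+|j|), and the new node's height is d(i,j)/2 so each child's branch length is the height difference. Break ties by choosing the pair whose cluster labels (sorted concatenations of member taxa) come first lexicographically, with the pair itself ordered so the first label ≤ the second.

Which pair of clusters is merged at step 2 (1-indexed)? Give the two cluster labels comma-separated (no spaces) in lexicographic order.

C,Q

iteration 1: select J,M (d=3); attach at lengths (3/2, 3/2); label the merged cluster JM
  updated: d(C,JM)=115/2, d(F,JM)=36, d(I,JM)=45, d(JM,Q)=25, d(JM,W)=111/2, d(JM,Y)=103/2
iteration 2: select C,Q (d=7); attach at lengths (7/2, 7/2); label the merged cluster CQ
  updated: d(CQ,F)=101/2, d(CQ,I)=101/2, d(CQ,JM)=165/4, d(CQ,W)=29, d(CQ,Y)=28
iteration 3: select F,I (d=12); attach at lengths (6, 6); label the merged cluster FI
  updated: d(CQ,FI)=101/2, d(FI,JM)=81/2, d(FI,W)=43/2, d(FI,Y)=59/2
iteration 4: select W,Y (d=18); attach at lengths (9, 9); label the merged cluster WY
  updated: d(CQ,WY)=57/2, d(FI,WY)=51/2, d(JM,WY)=107/2
iteration 5: select FI,WY (d=51/2); attach at lengths (27/4, 15/4); label the merged cluster FIWY
  updated: d(CQ,FIWY)=79/2, d(FIWY,JM)=47
iteration 6: select CQ,FIWY (d=79/2); attach at lengths (65/4, 7); label the merged cluster CFIQWY
  updated: d(CFIQWY,JM)=541/12
iteration 7: select CFIQWY,JM (d=541/12); attach at lengths (67/24, 505/24); label the merged cluster CFIJMQWY
final tree: (((C:7/2,Q:7/2):65/4,((F:6,I:6):27/4,(W:9,Y:9):15/4):7):67/24,(J:3/2,M:3/2):505/24)
total length: 1171/12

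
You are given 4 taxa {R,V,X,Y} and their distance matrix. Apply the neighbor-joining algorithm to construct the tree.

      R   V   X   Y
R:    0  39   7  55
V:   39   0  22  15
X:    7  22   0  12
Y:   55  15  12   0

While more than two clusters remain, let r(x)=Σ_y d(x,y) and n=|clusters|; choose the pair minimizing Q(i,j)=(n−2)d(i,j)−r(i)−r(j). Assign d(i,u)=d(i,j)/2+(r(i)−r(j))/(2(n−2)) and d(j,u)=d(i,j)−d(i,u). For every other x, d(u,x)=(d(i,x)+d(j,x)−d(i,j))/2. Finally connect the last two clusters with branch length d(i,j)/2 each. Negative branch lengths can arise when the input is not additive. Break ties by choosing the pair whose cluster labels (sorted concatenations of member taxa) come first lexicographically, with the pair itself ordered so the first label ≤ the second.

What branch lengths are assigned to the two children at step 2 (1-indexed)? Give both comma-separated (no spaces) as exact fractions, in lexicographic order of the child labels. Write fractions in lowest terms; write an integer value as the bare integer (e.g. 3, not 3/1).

21,6

step 1: merge (R,X) at d=7, Q=-128; branch lengths R→37/2, X→-23/2; new cluster RX
  updated: d(RX,V)=27, d(RX,Y)=30
step 2: merge (RX,V) at d=27, Q=-72; branch lengths RX→21, V→6; new cluster RVX
  updated: d(RVX,Y)=9
step 3: merge (RVX,Y) at d=9; branch lengths RVX→9/2, Y→9/2; new cluster RVXY
final tree: (((R:37/2,X:-23/2):21,V:6):9/2,Y:9/2)
total length: 43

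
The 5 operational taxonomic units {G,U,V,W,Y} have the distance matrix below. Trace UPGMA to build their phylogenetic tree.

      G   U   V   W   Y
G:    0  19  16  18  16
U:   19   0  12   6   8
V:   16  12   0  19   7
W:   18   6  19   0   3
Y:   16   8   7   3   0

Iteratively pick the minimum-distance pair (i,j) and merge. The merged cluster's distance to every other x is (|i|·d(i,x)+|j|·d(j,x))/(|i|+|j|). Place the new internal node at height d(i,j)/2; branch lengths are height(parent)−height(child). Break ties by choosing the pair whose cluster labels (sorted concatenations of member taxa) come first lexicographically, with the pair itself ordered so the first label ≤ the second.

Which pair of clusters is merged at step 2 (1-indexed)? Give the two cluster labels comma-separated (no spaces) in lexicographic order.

1. join W+Y (d=3) ⇒ WY; edges |W|=3/2, |Y|=3/2
  updated: d(G,WY)=17, d(U,WY)=7, d(V,WY)=13
2. join U+WY (d=7) ⇒ UWY; edges |U|=7/2, |WY|=2
  updated: d(G,UWY)=53/3, d(UWY,V)=38/3
3. join UWY+V (d=38/3) ⇒ UVWY; edges |UWY|=17/6, |V|=19/3
  updated: d(G,UVWY)=69/4
4. join G+UVWY (d=69/4) ⇒ GUVWY; edges |G|=69/8, |UVWY|=55/24
final tree: (G:69/8,((U:7/2,(W:3/2,Y:3/2):2):17/6,V:19/3):55/24)
total length: 343/12

U,WY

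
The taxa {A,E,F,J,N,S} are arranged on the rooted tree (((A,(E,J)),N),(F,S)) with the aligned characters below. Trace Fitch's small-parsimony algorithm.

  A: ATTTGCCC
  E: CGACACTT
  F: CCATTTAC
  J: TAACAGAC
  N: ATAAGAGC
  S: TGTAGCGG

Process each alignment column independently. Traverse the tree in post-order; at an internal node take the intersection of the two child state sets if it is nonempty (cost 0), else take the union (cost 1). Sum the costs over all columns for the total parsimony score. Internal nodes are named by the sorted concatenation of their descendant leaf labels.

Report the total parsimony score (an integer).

site 0, node EJ: E={C} ∪ J={T} → {C,T} (+1)
site 0, node AEJ: A={A} ∪ EJ={C,T} → {A,C,T} (+1)
site 0, node AEJN: AEJ={A,C,T} ∩ N={A} → {A} (+0)
site 0, node FS: F={C} ∪ S={T} → {C,T} (+1)
site 0, node AEFJNS: AEJN={A} ∪ FS={C,T} → {A,C,T} (+1)
site 1, node EJ: E={G} ∪ J={A} → {A,G} (+1)
site 1, node AEJ: A={T} ∪ EJ={A,G} → {A,G,T} (+1)
site 1, node AEJN: AEJ={A,G,T} ∩ N={T} → {T} (+0)
site 1, node FS: F={C} ∪ S={G} → {C,G} (+1)
site 1, node AEFJNS: AEJN={T} ∪ FS={C,G} → {C,G,T} (+1)
site 2, node EJ: E={A} ∩ J={A} → {A} (+0)
site 2, node AEJ: A={T} ∪ EJ={A} → {A,T} (+1)
site 2, node AEJN: AEJ={A,T} ∩ N={A} → {A} (+0)
site 2, node FS: F={A} ∪ S={T} → {A,T} (+1)
site 2, node AEFJNS: AEJN={A} ∩ FS={A,T} → {A} (+0)
site 3, node EJ: E={C} ∩ J={C} → {C} (+0)
site 3, node AEJ: A={T} ∪ EJ={C} → {C,T} (+1)
site 3, node AEJN: AEJ={C,T} ∪ N={A} → {A,C,T} (+1)
site 3, node FS: F={T} ∪ S={A} → {A,T} (+1)
site 3, node AEFJNS: AEJN={A,C,T} ∩ FS={A,T} → {A,T} (+0)
site 4, node EJ: E={A} ∩ J={A} → {A} (+0)
site 4, node AEJ: A={G} ∪ EJ={A} → {A,G} (+1)
site 4, node AEJN: AEJ={A,G} ∩ N={G} → {G} (+0)
site 4, node FS: F={T} ∪ S={G} → {G,T} (+1)
site 4, node AEFJNS: AEJN={G} ∩ FS={G,T} → {G} (+0)
site 5, node EJ: E={C} ∪ J={G} → {C,G} (+1)
site 5, node AEJ: A={C} ∩ EJ={C,G} → {C} (+0)
site 5, node AEJN: AEJ={C} ∪ N={A} → {A,C} (+1)
site 5, node FS: F={T} ∪ S={C} → {C,T} (+1)
site 5, node AEFJNS: AEJN={A,C} ∩ FS={C,T} → {C} (+0)
site 6, node EJ: E={T} ∪ J={A} → {A,T} (+1)
site 6, node AEJ: A={C} ∪ EJ={A,T} → {A,C,T} (+1)
site 6, node AEJN: AEJ={A,C,T} ∪ N={G} → {A,C,G,T} (+1)
site 6, node FS: F={A} ∪ S={G} → {A,G} (+1)
site 6, node AEFJNS: AEJN={A,C,G,T} ∩ FS={A,G} → {A,G} (+0)
site 7, node EJ: E={T} ∪ J={C} → {C,T} (+1)
site 7, node AEJ: A={C} ∩ EJ={C,T} → {C} (+0)
site 7, node AEJN: AEJ={C} ∩ N={C} → {C} (+0)
site 7, node FS: F={C} ∪ S={G} → {C,G} (+1)
site 7, node AEFJNS: AEJN={C} ∩ FS={C,G} → {C} (+0)
per-site changes: [4, 4, 2, 3, 2, 3, 4, 2]; total = 24

24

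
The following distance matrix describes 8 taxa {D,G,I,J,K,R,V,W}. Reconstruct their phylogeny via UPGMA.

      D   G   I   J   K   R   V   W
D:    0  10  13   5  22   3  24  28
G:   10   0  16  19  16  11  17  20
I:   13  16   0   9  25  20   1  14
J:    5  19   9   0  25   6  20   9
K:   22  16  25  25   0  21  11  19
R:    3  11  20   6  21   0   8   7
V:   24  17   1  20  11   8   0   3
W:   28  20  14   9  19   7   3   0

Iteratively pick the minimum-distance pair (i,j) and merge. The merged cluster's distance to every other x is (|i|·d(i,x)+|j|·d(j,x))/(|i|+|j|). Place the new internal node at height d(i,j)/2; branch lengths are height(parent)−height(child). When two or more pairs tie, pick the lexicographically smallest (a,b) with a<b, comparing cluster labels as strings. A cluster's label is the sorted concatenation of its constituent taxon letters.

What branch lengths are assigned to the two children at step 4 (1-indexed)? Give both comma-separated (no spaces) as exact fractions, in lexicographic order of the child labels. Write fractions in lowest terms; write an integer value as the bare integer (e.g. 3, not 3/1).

step 1: merge (I,V) at d=1; branch lengths I→1/2, V→1/2; new cluster IV
  updated: d(D,IV)=37/2, d(G,IV)=33/2, d(IV,J)=29/2, d(IV,K)=18, d(IV,R)=14, d(IV,W)=17/2
step 2: merge (D,R) at d=3; branch lengths D→3/2, R→3/2; new cluster DR
  updated: d(DR,G)=21/2, d(DR,IV)=65/4, d(DR,J)=11/2, d(DR,K)=43/2, d(DR,W)=35/2
step 3: merge (DR,J) at d=11/2; branch lengths DR→5/4, J→11/4; new cluster DJR
  updated: d(DJR,G)=40/3, d(DJR,IV)=47/3, d(DJR,K)=68/3, d(DJR,W)=44/3
step 4: merge (IV,W) at d=17/2; branch lengths IV→15/4, W→17/4; new cluster IVW
  updated: d(DJR,IVW)=46/3, d(G,IVW)=53/3, d(IVW,K)=55/3
step 5: merge (DJR,G) at d=40/3; branch lengths DJR→47/12, G→20/3; new cluster DGJR
  updated: d(DGJR,IVW)=191/12, d(DGJR,K)=21
step 6: merge (DGJR,IVW) at d=191/12; branch lengths DGJR→31/24, IVW→89/24; new cluster DGIJRVW
  updated: d(DGIJRVW,K)=139/7
step 7: merge (DGIJRVW,K) at d=139/7; branch lengths DGIJRVW→331/168, K→139/14; new cluster DGIJKRVW
final tree: (((((D:3/2,R:3/2):5/4,J:11/4):47/12,G:20/3):31/24,((I:1/2,V:1/2):15/4,W:17/4):89/24):331/168,K:139/14)
total length: 2435/56

15/4,17/4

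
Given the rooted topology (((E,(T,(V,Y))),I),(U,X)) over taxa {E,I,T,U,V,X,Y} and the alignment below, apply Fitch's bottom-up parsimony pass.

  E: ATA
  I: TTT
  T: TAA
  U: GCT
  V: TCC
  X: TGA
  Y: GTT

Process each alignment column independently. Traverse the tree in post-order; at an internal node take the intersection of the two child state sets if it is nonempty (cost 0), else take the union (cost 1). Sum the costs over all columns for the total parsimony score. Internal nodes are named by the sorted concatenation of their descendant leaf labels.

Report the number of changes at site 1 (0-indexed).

4

VY@0: {T} ∪ {G} = {G,T} (union, +1)
TVY@0: {T} ∩ {G,T} = {T} (intersection, +0)
ETVY@0: {A} ∪ {T} = {A,T} (union, +1)
EITVY@0: {A,T} ∩ {T} = {T} (intersection, +0)
UX@0: {G} ∪ {T} = {G,T} (union, +1)
EITUVXY@0: {T} ∩ {G,T} = {T} (intersection, +0)
VY@1: {C} ∪ {T} = {C,T} (union, +1)
TVY@1: {A} ∪ {C,T} = {A,C,T} (union, +1)
ETVY@1: {T} ∩ {A,C,T} = {T} (intersection, +0)
EITVY@1: {T} ∩ {T} = {T} (intersection, +0)
UX@1: {C} ∪ {G} = {C,G} (union, +1)
EITUVXY@1: {T} ∪ {C,G} = {C,G,T} (union, +1)
VY@2: {C} ∪ {T} = {C,T} (union, +1)
TVY@2: {A} ∪ {C,T} = {A,C,T} (union, +1)
ETVY@2: {A} ∩ {A,C,T} = {A} (intersection, +0)
EITVY@2: {A} ∪ {T} = {A,T} (union, +1)
UX@2: {T} ∪ {A} = {A,T} (union, +1)
EITUVXY@2: {A,T} ∩ {A,T} = {A,T} (intersection, +0)
per-site changes: [3, 4, 4]; total = 11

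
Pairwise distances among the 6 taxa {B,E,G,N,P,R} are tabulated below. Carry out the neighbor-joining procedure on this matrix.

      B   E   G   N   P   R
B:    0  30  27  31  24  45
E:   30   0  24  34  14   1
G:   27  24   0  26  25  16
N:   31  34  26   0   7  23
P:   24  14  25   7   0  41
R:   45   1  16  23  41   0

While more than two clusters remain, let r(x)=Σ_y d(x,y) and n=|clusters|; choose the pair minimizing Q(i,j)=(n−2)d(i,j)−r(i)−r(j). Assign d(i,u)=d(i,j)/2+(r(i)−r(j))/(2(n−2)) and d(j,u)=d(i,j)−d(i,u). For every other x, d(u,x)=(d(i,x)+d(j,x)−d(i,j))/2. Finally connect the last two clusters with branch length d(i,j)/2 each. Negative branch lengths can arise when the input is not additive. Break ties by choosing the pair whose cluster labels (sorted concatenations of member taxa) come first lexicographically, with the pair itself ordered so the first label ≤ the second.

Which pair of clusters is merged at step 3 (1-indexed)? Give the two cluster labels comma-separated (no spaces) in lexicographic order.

iteration 1: select E,R (d=1, Q=-225); attach at lengths (-19/8, 27/8); label the merged cluster ER
  updated: d(B,ER)=37, d(ER,G)=39/2, d(ER,N)=28, d(ER,P)=27
iteration 2: select N,P (d=7, Q=-154); attach at lengths (5, 2); label the merged cluster NP
  updated: d(B,NP)=24, d(ER,NP)=24, d(G,NP)=22
iteration 3: select B,NP (d=24, Q=-110); attach at lengths (33/2, 15/2); label the merged cluster BNP
  updated: d(BNP,ER)=37/2, d(BNP,G)=25/2
iteration 4: select BNP,ER (d=37/2, Q=-101/2); attach at lengths (23/4, 51/4); label the merged cluster BENPR
  updated: d(BENPR,G)=27/4
iteration 5: select BENPR,G (d=27/4); attach at lengths (27/8, 27/8); label the merged cluster BEGNPR
final tree: (((B:33/2,(N:5,P:2):15/2):23/4,(E:-19/8,R:27/8):51/4):27/8,G:27/8)
total length: 229/4

B,NP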